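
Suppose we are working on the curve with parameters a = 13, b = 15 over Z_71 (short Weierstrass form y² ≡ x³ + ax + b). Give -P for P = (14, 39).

(14, 32)

-(14, 39) = (14, -39 mod 71) = (14, 32).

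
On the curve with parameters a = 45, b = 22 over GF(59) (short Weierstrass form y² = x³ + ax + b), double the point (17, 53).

(19, 40)

tangent at (17, 53): λ = (3·17² + 45)/(2·53) ≡ 27/47. 47⁻¹ ≡ 54 (mod 59) since 47·54 = 2538 ≡ 1, so λ ≡ 27·54 ≡ 42.
  x = λ² - 17 - 17 = 1764 - 34 ≡ 19; y = λ·(17 - 19) - 53 ≡ 40. → (19, 40)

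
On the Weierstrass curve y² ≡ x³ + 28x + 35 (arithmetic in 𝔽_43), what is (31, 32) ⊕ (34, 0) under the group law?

(1, 35)

(31, 32) + (34, 0). λ = (0 - 32)/(34 - 31) ≡ 11/3 mod 43. 3⁻¹ ≡ 29 (mod 43), so λ ≡ 18.
  x = λ² - 31 - 34 = 324 - 65 ≡ 1; y = λ·(31 - 1) - 32 ≡ 35. → (1, 35)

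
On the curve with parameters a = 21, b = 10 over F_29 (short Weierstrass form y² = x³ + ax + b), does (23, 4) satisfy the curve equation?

y² = 4² ≡ 16; x³ + 21x + 10 = 12660 ≡ 16 (mod 29). 16 = 16.

yes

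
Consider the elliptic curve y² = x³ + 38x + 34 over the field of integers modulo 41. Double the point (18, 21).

(25, 2)

tangent at (18, 21): λ = (3·18² + 38)/(2·21) ≡ 26/1. 1⁻¹ ≡ 1 (mod 41), so λ ≡ 26·1 ≡ 26.
  x = λ² - 18 - 18 = 676 - 36 ≡ 25; y = λ·(18 - 25) - 21 ≡ 2. → (25, 2)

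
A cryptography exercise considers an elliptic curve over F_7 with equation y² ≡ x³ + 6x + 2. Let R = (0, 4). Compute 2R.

(1, 4)

tangent at (0, 4): λ = (3·0² + 6)/(2·4) ≡ 6/1. 1⁻¹ ≡ 1 (mod 7), so λ ≡ 6·1 ≡ 6.
  x = λ² - 0 - 0 = 36 - 0 ≡ 1; y = λ·(0 - 1) - 4 ≡ 4. → (1, 4)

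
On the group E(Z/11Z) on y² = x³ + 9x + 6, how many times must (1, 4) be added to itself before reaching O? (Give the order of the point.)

10

2P: tangent at (1, 4): λ = (3·1² + 9)/(2·4) ≡ 1/8. 8⁻¹ ≡ 7 (mod 11), so λ ≡ 1·7 ≡ 7.
  x = λ² - 1 - 1 = 49 - 2 ≡ 3; y = λ·(1 - 3) - 4 ≡ 4. → (3, 4)
3P: (3, 4) + (1, 4). λ = (4 - 4)/(1 - 3) ≡ 0/9 mod 11. 9⁻¹ ≡ 5 (mod 11) since 9·5 = 45 ≡ 1, so λ ≡ 0.
  x = λ² - 3 - 1 = 0 - 4 ≡ 7; y = λ·(3 - 7) - 4 ≡ 7. → (7, 7)
4P: (7, 7) + (1, 4). λ = (4 - 7)/(1 - 7) ≡ 8/5 mod 11. 5⁻¹ ≡ 9 (mod 11), so λ ≡ 6.
  x = λ² - 7 - 1 = 36 - 8 ≡ 6; y = λ·(7 - 6) - 7 ≡ 10. → (6, 10)
5P: (6, 10) + (1, 4). λ = (4 - 10)/(1 - 6) ≡ 5/6 mod 11. 6⁻¹ ≡ 2 (mod 11) since 6·2 = 12 ≡ 1, so λ ≡ 10.
  x = λ² - 6 - 1 = 100 - 7 ≡ 5; y = λ·(6 - 5) - 10 ≡ 0. → (5, 0)
6P: (5, 0) + (1, 4). λ = (4 - 0)/(1 - 5) ≡ 4/7 mod 11. 7⁻¹ ≡ 8 (mod 11), so λ ≡ 10.
  x = λ² - 5 - 1 = 100 - 6 ≡ 6; y = λ·(5 - 6) - 0 ≡ 1. → (6, 1)
7P: (6, 1) + (1, 4). λ = (4 - 1)/(1 - 6) ≡ 3/6 mod 11. 6⁻¹ ≡ 2 (mod 11), so λ ≡ 6.
  x = λ² - 6 - 1 = 36 - 7 ≡ 7; y = λ·(6 - 7) - 1 ≡ 4. → (7, 4)
8P: (7, 4) + (1, 4). λ = (4 - 4)/(1 - 7) ≡ 0/5 mod 11. 5⁻¹ ≡ 9 (mod 11) since 5·9 = 45 ≡ 1, so λ ≡ 0.
  x = λ² - 7 - 1 = 0 - 8 ≡ 3; y = λ·(7 - 3) - 4 ≡ 7. → (3, 7)
9P: (3, 7) + (1, 4). λ = (4 - 7)/(1 - 3) ≡ 8/9 mod 11. 9⁻¹ ≡ 5 (mod 11), so λ ≡ 7.
  x = λ² - 3 - 1 = 49 - 4 ≡ 1; y = λ·(3 - 1) - 7 ≡ 7. → (1, 7)
10P: (1, 7) + (1, 4): same x and y₁ ≡ -y₂, so the sum is O.
10P = O, so the order is 10.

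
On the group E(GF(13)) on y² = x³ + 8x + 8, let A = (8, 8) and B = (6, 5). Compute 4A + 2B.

(5, 2)

First 4A:
Double-and-add on 4 = (100)₂. Start with A = (8, 8) for the leading 1-bit.
double: tangent at (8, 8): λ = (3·8² + 8)/(2·8) ≡ 5/3. 3⁻¹ ≡ 9 (mod 13), so λ ≡ 5·9 ≡ 6.
  x = λ² - 8 - 8 = 36 - 16 ≡ 7; y = λ·(8 - 7) - 8 ≡ 11. → (7, 11)
double: tangent at (7, 11): λ = (3·7² + 8)/(2·11) ≡ 12/9. 9⁻¹ ≡ 3 (mod 13), so λ ≡ 12·3 ≡ 10.
  x = λ² - 7 - 7 = 100 - 14 ≡ 8; y = λ·(7 - 8) - 11 ≡ 5. → (8, 5)
4A = (8, 5).
Next 2B:
Repeated addition: build up to 2B.
2B: tangent at (6, 5): λ = (3·6² + 8)/(2·5) ≡ 12/10. 10⁻¹ ≡ 4 (mod 13) since 10·4 = 40 ≡ 1, so λ ≡ 12·4 ≡ 9.
  x = λ² - 6 - 6 = 81 - 12 ≡ 4; y = λ·(6 - 4) - 5 ≡ 0. → (4, 0)
2B = (4, 0).
Finally 4A + 2B:
(8, 5) + (4, 0). λ = (0 - 5)/(4 - 8) ≡ 8/9 mod 13. 9⁻¹ ≡ 3 (mod 13), so λ ≡ 11.
  x = λ² - 8 - 4 = 121 - 12 ≡ 5; y = λ·(8 - 5) - 5 ≡ 2. → (5, 2)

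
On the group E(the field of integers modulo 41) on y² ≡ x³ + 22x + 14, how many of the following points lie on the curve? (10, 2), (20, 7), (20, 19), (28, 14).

3

(10, 2): 2² ≡ 4, rhs ≡ 4 → on.
(20, 7): 7² ≡ 8, rhs ≡ 8 → on.
(20, 19): 19² ≡ 33, rhs ≡ 8 → off.
(28, 14): 14² ≡ 32, rhs ≡ 32 → on.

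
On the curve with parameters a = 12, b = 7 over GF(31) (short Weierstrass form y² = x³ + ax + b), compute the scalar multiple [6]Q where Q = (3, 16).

(14, 6)

Repeated addition: build up to 6Q.
2Q: tangent at (3, 16): λ = (3·3² + 12)/(2·16) ≡ 8/1. 1⁻¹ ≡ 1 (mod 31), so λ ≡ 8·1 ≡ 8.
  x = λ² - 3 - 3 = 64 - 6 ≡ 27; y = λ·(3 - 27) - 16 ≡ 9. → (27, 9)
3Q: (27, 9) + (3, 16). λ = (16 - 9)/(3 - 27) ≡ 7/7 mod 31. 7⁻¹ ≡ 9 (mod 31), so λ ≡ 1.
  x = λ² - 27 - 3 = 1 - 30 ≡ 2; y = λ·(27 - 2) - 9 ≡ 16. → (2, 16)
4Q: (2, 16) + (3, 16). λ = (16 - 16)/(3 - 2) ≡ 0/1 mod 31. 1⁻¹ ≡ 1 (mod 31), so λ ≡ 0.
  x = λ² - 2 - 3 = 0 - 5 ≡ 26; y = λ·(2 - 26) - 16 ≡ 15. → (26, 15)
5Q: (26, 15) + (3, 16). λ = (16 - 15)/(3 - 26) ≡ 1/8 mod 31. 8⁻¹ ≡ 4 (mod 31), so λ ≡ 4.
  x = λ² - 26 - 3 = 16 - 29 ≡ 18; y = λ·(26 - 18) - 15 ≡ 17. → (18, 17)
6Q: (18, 17) + (3, 16). λ = (16 - 17)/(3 - 18) ≡ 30/16 mod 31. 16⁻¹ ≡ 2 (mod 31) since 16·2 = 32 ≡ 1, so λ ≡ 29.
  x = λ² - 18 - 3 = 841 - 21 ≡ 14; y = λ·(18 - 14) - 17 ≡ 6. → (14, 6)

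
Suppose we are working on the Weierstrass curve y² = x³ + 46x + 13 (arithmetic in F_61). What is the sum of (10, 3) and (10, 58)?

The two points share x = 10 and their y-coordinates satisfy 3 + 58 ≡ 0 (mod 61), so they are inverses. Their sum is ∞.

O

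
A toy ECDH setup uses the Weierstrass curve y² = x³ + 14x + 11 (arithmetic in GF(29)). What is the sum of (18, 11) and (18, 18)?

O

The two points share x = 18 and their y-coordinates satisfy 11 + 18 ≡ 0 (mod 29), so they are inverses. Their sum is ∞.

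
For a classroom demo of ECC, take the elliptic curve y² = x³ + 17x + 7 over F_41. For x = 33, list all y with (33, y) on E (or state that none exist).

none

x³ + 17x + 7 = 36505 ≡ 15 (mod 41).
15 is a non-residue mod 41; no y exists.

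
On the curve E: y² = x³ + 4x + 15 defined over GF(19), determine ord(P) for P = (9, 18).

7

2P: tangent at (9, 18): λ = (3·9² + 4)/(2·18) ≡ 0/17. 17⁻¹ ≡ 9 (mod 19) since 17·9 = 153 ≡ 1, so λ ≡ 0·9 ≡ 0.
  x = λ² - 9 - 9 = 0 - 18 ≡ 1; y = λ·(9 - 1) - 18 ≡ 1. → (1, 1)
3P: (1, 1) + (9, 18). λ = (18 - 1)/(9 - 1) ≡ 17/8 mod 19. 8⁻¹ ≡ 12 (mod 19) since 8·12 = 96 ≡ 1, so λ ≡ 14.
  x = λ² - 1 - 9 = 196 - 10 ≡ 15; y = λ·(1 - 15) - 1 ≡ 12. → (15, 12)
4P: (15, 12) + (9, 18). λ = (18 - 12)/(9 - 15) ≡ 6/13 mod 19. 13⁻¹ ≡ 3 (mod 19), so λ ≡ 18.
  x = λ² - 15 - 9 = 324 - 24 ≡ 15; y = λ·(15 - 15) - 12 ≡ 7. → (15, 7)
5P: (15, 7) + (9, 18). λ = (18 - 7)/(9 - 15) ≡ 11/13 mod 19. 13⁻¹ ≡ 3 (mod 19) since 13·3 = 39 ≡ 1, so λ ≡ 14.
  x = λ² - 15 - 9 = 196 - 24 ≡ 1; y = λ·(15 - 1) - 7 ≡ 18. → (1, 18)
6P: (1, 18) + (9, 18). λ = (18 - 18)/(9 - 1) ≡ 0/8 mod 19. 8⁻¹ ≡ 12 (mod 19) since 8·12 = 96 ≡ 1, so λ ≡ 0.
  x = λ² - 1 - 9 = 0 - 10 ≡ 9; y = λ·(1 - 9) - 18 ≡ 1. → (9, 1)
7P: (9, 1) + (9, 18): same x and y₁ ≡ -y₂, so the sum is 𝒪.
7P = 𝒪, so the order is 7.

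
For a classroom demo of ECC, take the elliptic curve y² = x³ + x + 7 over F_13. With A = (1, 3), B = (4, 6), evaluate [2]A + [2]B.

First 2A:
Repeated addition: build up to 2A.
2A: tangent at (1, 3): λ = (3·1² + 1)/(2·3) ≡ 4/6. 6⁻¹ ≡ 11 (mod 13), so λ ≡ 4·11 ≡ 5.
  x = λ² - 1 - 1 = 25 - 2 ≡ 10; y = λ·(1 - 10) - 3 ≡ 4. → (10, 4)
2A = (10, 4).
Next 2B:
Repeated addition: build up to 2B.
2B: tangent at (4, 6): λ = (3·4² + 1)/(2·6) ≡ 10/12. 12⁻¹ ≡ 12 (mod 13) since 12·12 = 144 ≡ 1, so λ ≡ 10·12 ≡ 3.
  x = λ² - 4 - 4 = 9 - 8 ≡ 1; y = λ·(4 - 1) - 6 ≡ 3. → (1, 3)
2B = (1, 3).
Finally 2A + 2B:
(10, 4) + (1, 3). λ = (3 - 4)/(1 - 10) ≡ 12/4 mod 13. 4⁻¹ ≡ 10 (mod 13), so λ ≡ 3.
  x = λ² - 10 - 1 = 9 - 11 ≡ 11; y = λ·(10 - 11) - 4 ≡ 6. → (11, 6)

(11, 6)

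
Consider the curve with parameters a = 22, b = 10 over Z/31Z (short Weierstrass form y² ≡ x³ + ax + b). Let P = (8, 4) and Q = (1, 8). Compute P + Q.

(16, 5)

(8, 4) + (1, 8). λ = (8 - 4)/(1 - 8) ≡ 4/24 mod 31. 24⁻¹ ≡ 22 (mod 31) since 24·22 = 528 ≡ 1, so λ ≡ 26.
  x = λ² - 8 - 1 = 676 - 9 ≡ 16; y = λ·(8 - 16) - 4 ≡ 5. → (16, 5)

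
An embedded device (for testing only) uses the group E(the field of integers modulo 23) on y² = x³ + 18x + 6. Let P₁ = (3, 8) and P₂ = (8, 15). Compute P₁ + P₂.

(2, 21)

(3, 8) + (8, 15). λ = (15 - 8)/(8 - 3) ≡ 7/5 mod 23. 5⁻¹ ≡ 14 (mod 23) since 5·14 = 70 ≡ 1, so λ ≡ 6.
  x = λ² - 3 - 8 = 36 - 11 ≡ 2; y = λ·(3 - 2) - 8 ≡ 21. → (2, 21)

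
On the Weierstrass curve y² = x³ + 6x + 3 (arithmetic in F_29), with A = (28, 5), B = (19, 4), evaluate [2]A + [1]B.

First 2A:
Repeated addition: build up to 2A.
2A: tangent at (28, 5): λ = (3·28² + 6)/(2·5) ≡ 9/10. 10⁻¹ ≡ 3 (mod 29), so λ ≡ 9·3 ≡ 27.
  x = λ² - 28 - 28 = 729 - 56 ≡ 6; y = λ·(28 - 6) - 5 ≡ 9. → (6, 9)
2A = (6, 9).
Finally 2A + B:
(6, 9) + (19, 4). λ = (4 - 9)/(19 - 6) ≡ 24/13 mod 29. 13⁻¹ ≡ 9 (mod 29), so λ ≡ 13.
  x = λ² - 6 - 19 = 169 - 25 ≡ 28; y = λ·(6 - 28) - 9 ≡ 24. → (28, 24)

(28, 24)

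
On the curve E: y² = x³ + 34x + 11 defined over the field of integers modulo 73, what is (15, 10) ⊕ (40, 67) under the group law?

(15, 10) + (40, 67). λ = (67 - 10)/(40 - 15) ≡ 57/25 mod 73. 25⁻¹ ≡ 38 (mod 73) since 25·38 = 950 ≡ 1, so λ ≡ 49.
  x = λ² - 15 - 40 = 2401 - 55 ≡ 10; y = λ·(15 - 10) - 10 ≡ 16. → (10, 16)

(10, 16)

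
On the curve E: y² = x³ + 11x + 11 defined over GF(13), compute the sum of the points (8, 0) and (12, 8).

(10, 9)

(8, 0) + (12, 8). λ = (8 - 0)/(12 - 8) ≡ 8/4 mod 13. 4⁻¹ ≡ 10 (mod 13) since 4·10 = 40 ≡ 1, so λ ≡ 2.
  x = λ² - 8 - 12 = 4 - 20 ≡ 10; y = λ·(8 - 10) - 0 ≡ 9. → (10, 9)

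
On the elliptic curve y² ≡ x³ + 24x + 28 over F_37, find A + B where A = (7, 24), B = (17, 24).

(13, 13)

(7, 24) + (17, 24). λ = (24 - 24)/(17 - 7) ≡ 0/10 mod 37. 10⁻¹ ≡ 26 (mod 37), so λ ≡ 0.
  x = λ² - 7 - 17 = 0 - 24 ≡ 13; y = λ·(7 - 13) - 24 ≡ 13. → (13, 13)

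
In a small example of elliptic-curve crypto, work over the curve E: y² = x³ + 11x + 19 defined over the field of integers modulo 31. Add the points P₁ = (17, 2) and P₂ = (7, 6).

(27, 2)

(17, 2) + (7, 6). λ = (6 - 2)/(7 - 17) ≡ 4/21 mod 31. 21⁻¹ ≡ 3 (mod 31), so λ ≡ 12.
  x = λ² - 17 - 7 = 144 - 24 ≡ 27; y = λ·(17 - 27) - 2 ≡ 2. → (27, 2)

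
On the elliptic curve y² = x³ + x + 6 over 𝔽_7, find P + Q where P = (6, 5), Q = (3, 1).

(6, 2)

(6, 5) + (3, 1). λ = (1 - 5)/(3 - 6) ≡ 3/4 mod 7. 4⁻¹ ≡ 2 (mod 7) since 4·2 = 8 ≡ 1, so λ ≡ 6.
  x = λ² - 6 - 3 = 36 - 9 ≡ 6; y = λ·(6 - 6) - 5 ≡ 2. → (6, 2)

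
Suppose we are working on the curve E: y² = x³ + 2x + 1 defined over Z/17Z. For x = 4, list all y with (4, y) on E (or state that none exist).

none

x³ + 2x + 1 = 73 ≡ 5 (mod 17).
5 is a non-residue mod 17; no y exists.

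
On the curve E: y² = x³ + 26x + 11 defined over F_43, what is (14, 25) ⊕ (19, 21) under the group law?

(33, 16)

(14, 25) + (19, 21). λ = (21 - 25)/(19 - 14) ≡ 39/5 mod 43. 5⁻¹ ≡ 26 (mod 43), so λ ≡ 25.
  x = λ² - 14 - 19 = 625 - 33 ≡ 33; y = λ·(14 - 33) - 25 ≡ 16. → (33, 16)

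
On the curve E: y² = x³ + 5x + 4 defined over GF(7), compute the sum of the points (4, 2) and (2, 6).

(5, 0)

(4, 2) + (2, 6). λ = (6 - 2)/(2 - 4) ≡ 4/5 mod 7. 5⁻¹ ≡ 3 (mod 7), so λ ≡ 5.
  x = λ² - 4 - 2 = 25 - 6 ≡ 5; y = λ·(4 - 5) - 2 ≡ 0. → (5, 0)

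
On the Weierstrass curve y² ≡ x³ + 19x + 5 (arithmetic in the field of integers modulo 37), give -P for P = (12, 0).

-(12, 0) = (12, -0 mod 37) = (12, 0).

(12, 0)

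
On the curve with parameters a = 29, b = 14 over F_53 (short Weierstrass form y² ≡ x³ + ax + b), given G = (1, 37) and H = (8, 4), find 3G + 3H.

(19, 2)

First 3G:
Repeated addition: build up to 3G.
2G: tangent at (1, 37): λ = (3·1² + 29)/(2·37) ≡ 32/21. 21⁻¹ ≡ 48 (mod 53), so λ ≡ 32·48 ≡ 52.
  x = λ² - 1 - 1 = 2704 - 2 ≡ 52; y = λ·(1 - 52) - 37 ≡ 14. → (52, 14)
3G: (52, 14) + (1, 37). λ = (37 - 14)/(1 - 52) ≡ 23/2 mod 53. 2⁻¹ ≡ 27 (mod 53), so λ ≡ 38.
  x = λ² - 52 - 1 = 1444 - 53 ≡ 13; y = λ·(52 - 13) - 14 ≡ 37. → (13, 37)
3G = (13, 37).
Next 3H:
Repeated addition: build up to 3H.
2H: tangent at (8, 4): λ = (3·8² + 29)/(2·4) ≡ 9/8. 8⁻¹ ≡ 20 (mod 53), so λ ≡ 9·20 ≡ 21.
  x = λ² - 8 - 8 = 441 - 16 ≡ 1; y = λ·(8 - 1) - 4 ≡ 37. → (1, 37)
3H: (1, 37) + (8, 4). λ = (4 - 37)/(8 - 1) ≡ 20/7 mod 53. 7⁻¹ ≡ 38 (mod 53) since 7·38 = 266 ≡ 1, so λ ≡ 18.
  x = λ² - 1 - 8 = 324 - 9 ≡ 50; y = λ·(1 - 50) - 37 ≡ 35. → (50, 35)
3H = (50, 35).
Finally 3G + 3H:
(13, 37) + (50, 35). λ = (35 - 37)/(50 - 13) ≡ 51/37 mod 53. 37⁻¹ ≡ 43 (mod 53), so λ ≡ 20.
  x = λ² - 13 - 50 = 400 - 63 ≡ 19; y = λ·(13 - 19) - 37 ≡ 2. → (19, 2)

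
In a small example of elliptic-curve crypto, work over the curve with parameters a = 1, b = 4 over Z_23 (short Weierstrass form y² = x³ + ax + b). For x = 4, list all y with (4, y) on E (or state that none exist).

x³ + 1x + 4 = 72 ≡ 3 (mod 23).
Square roots of 3 mod 23: 7 and 16 (since 7² = 49 ≡ 3).

7, 16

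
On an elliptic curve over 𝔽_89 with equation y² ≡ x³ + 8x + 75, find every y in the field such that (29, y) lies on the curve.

x³ + 8x + 75 = 24696 ≡ 43 (mod 89).
43 is a non-residue mod 89; no y exists.

none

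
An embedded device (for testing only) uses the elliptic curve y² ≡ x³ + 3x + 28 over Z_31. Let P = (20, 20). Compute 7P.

Double-and-add on 7 = (111)₂. Start with P = (20, 20) for the leading 1-bit.
double: tangent at (20, 20): λ = (3·20² + 3)/(2·20) ≡ 25/9. 9⁻¹ ≡ 7 (mod 31) since 9·7 = 63 ≡ 1, so λ ≡ 25·7 ≡ 20.
  x = λ² - 20 - 20 = 400 - 40 ≡ 19; y = λ·(20 - 19) - 20 ≡ 0. → (19, 0)
add P: (19, 0) + (20, 20). λ = (20 - 0)/(20 - 19) ≡ 20/1 mod 31. 1⁻¹ ≡ 1 (mod 31) since 1·1 = 1 ≡ 1, so λ ≡ 20.
  x = λ² - 19 - 20 = 400 - 39 ≡ 20; y = λ·(19 - 20) - 0 ≡ 11. → (20, 11)
double: tangent at (20, 11): λ = (3·20² + 3)/(2·11) ≡ 25/22. 22⁻¹ ≡ 24 (mod 31), so λ ≡ 25·24 ≡ 11.
  x = λ² - 20 - 20 = 121 - 40 ≡ 19; y = λ·(20 - 19) - 11 ≡ 0. → (19, 0)
add P: (19, 0) + (20, 20). λ = (20 - 0)/(20 - 19) ≡ 20/1 mod 31. 1⁻¹ ≡ 1 (mod 31), so λ ≡ 20.
  x = λ² - 19 - 20 = 400 - 39 ≡ 20; y = λ·(19 - 20) - 0 ≡ 11. → (20, 11)

(20, 11)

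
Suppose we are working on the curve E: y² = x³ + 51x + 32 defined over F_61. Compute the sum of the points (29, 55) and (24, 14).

(29, 55) + (24, 14). λ = (14 - 55)/(24 - 29) ≡ 20/56 mod 61. 56⁻¹ ≡ 12 (mod 61), so λ ≡ 57.
  x = λ² - 29 - 24 = 3249 - 53 ≡ 24; y = λ·(29 - 24) - 55 ≡ 47. → (24, 47)

(24, 47)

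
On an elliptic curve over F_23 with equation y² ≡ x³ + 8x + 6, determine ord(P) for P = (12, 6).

2P: tangent at (12, 6): λ = (3·12² + 8)/(2·6) ≡ 3/12. 12⁻¹ ≡ 2 (mod 23) since 12·2 = 24 ≡ 1, so λ ≡ 3·2 ≡ 6.
  x = λ² - 12 - 12 = 36 - 24 ≡ 12; y = λ·(12 - 12) - 6 ≡ 17. → (12, 17)
3P: (12, 17) + (12, 6): same x and y₁ ≡ -y₂, so the sum is O.
3P = O, so the order is 3.

3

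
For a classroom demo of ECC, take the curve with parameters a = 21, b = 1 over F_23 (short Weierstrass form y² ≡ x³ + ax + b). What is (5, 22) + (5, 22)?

tangent at (5, 22): λ = (3·5² + 21)/(2·22) ≡ 4/21. 21⁻¹ ≡ 11 (mod 23), so λ ≡ 4·11 ≡ 21.
  x = λ² - 5 - 5 = 441 - 10 ≡ 17; y = λ·(5 - 17) - 22 ≡ 2. → (17, 2)

(17, 2)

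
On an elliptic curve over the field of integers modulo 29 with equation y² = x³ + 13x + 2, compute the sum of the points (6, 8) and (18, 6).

(6, 8) + (18, 6). λ = (6 - 8)/(18 - 6) ≡ 27/12 mod 29. 12⁻¹ ≡ 17 (mod 29) since 12·17 = 204 ≡ 1, so λ ≡ 24.
  x = λ² - 6 - 18 = 576 - 24 ≡ 1; y = λ·(6 - 1) - 8 ≡ 25. → (1, 25)

(1, 25)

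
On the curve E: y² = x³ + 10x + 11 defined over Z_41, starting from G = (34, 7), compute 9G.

Repeated addition: build up to 9G.
2G: tangent at (34, 7): λ = (3·34² + 10)/(2·7) ≡ 34/14. 14⁻¹ ≡ 3 (mod 41), so λ ≡ 34·3 ≡ 20.
  x = λ² - 34 - 34 = 400 - 68 ≡ 4; y = λ·(34 - 4) - 7 ≡ 19. → (4, 19)
3G: (4, 19) + (34, 7). λ = (7 - 19)/(34 - 4) ≡ 29/30 mod 41. 30⁻¹ ≡ 26 (mod 41) since 30·26 = 780 ≡ 1, so λ ≡ 16.
  x = λ² - 4 - 34 = 256 - 38 ≡ 13; y = λ·(4 - 13) - 19 ≡ 1. → (13, 1)
4G: (13, 1) + (34, 7). λ = (7 - 1)/(34 - 13) ≡ 6/21 mod 41. 21⁻¹ ≡ 2 (mod 41) since 21·2 = 42 ≡ 1, so λ ≡ 12.
  x = λ² - 13 - 34 = 144 - 47 ≡ 15; y = λ·(13 - 15) - 1 ≡ 16. → (15, 16)
5G: (15, 16) + (34, 7). λ = (7 - 16)/(34 - 15) ≡ 32/19 mod 41. 19⁻¹ ≡ 13 (mod 41), so λ ≡ 6.
  x = λ² - 15 - 34 = 36 - 49 ≡ 28; y = λ·(15 - 28) - 16 ≡ 29. → (28, 29)
6G: (28, 29) + (34, 7). λ = (7 - 29)/(34 - 28) ≡ 19/6 mod 41. 6⁻¹ ≡ 7 (mod 41) since 6·7 = 42 ≡ 1, so λ ≡ 10.
  x = λ² - 28 - 34 = 100 - 62 ≡ 38; y = λ·(28 - 38) - 29 ≡ 35. → (38, 35)
7G: (38, 35) + (34, 7). λ = (7 - 35)/(34 - 38) ≡ 13/37 mod 41. 37⁻¹ ≡ 10 (mod 41), so λ ≡ 7.
  x = λ² - 38 - 34 = 49 - 72 ≡ 18; y = λ·(38 - 18) - 35 ≡ 23. → (18, 23)
8G: (18, 23) + (34, 7). λ = (7 - 23)/(34 - 18) ≡ 25/16 mod 41. 16⁻¹ ≡ 18 (mod 41) since 16·18 = 288 ≡ 1, so λ ≡ 40.
  x = λ² - 18 - 34 = 1600 - 52 ≡ 31; y = λ·(18 - 31) - 23 ≡ 31. → (31, 31)
9G: (31, 31) + (34, 7). λ = (7 - 31)/(34 - 31) ≡ 17/3 mod 41. 3⁻¹ ≡ 14 (mod 41) since 3·14 = 42 ≡ 1, so λ ≡ 33.
  x = λ² - 31 - 34 = 1089 - 65 ≡ 40; y = λ·(31 - 40) - 31 ≡ 0. → (40, 0)

(40, 0)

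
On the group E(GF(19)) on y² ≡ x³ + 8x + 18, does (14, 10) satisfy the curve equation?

yes

y² = 10² ≡ 5; x³ + 8x + 18 = 2874 ≡ 5 (mod 19). 5 = 5.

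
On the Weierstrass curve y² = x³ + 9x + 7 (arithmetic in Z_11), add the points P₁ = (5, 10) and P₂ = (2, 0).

(9, 6)

(5, 10) + (2, 0). λ = (0 - 10)/(2 - 5) ≡ 1/8 mod 11. 8⁻¹ ≡ 7 (mod 11) since 8·7 = 56 ≡ 1, so λ ≡ 7.
  x = λ² - 5 - 2 = 49 - 7 ≡ 9; y = λ·(5 - 9) - 10 ≡ 6. → (9, 6)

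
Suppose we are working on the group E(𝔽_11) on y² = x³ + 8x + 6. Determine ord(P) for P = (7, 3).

2P: tangent at (7, 3): λ = (3·7² + 8)/(2·3) ≡ 1/6. 6⁻¹ ≡ 2 (mod 11), so λ ≡ 1·2 ≡ 2.
  x = λ² - 7 - 7 = 4 - 14 ≡ 1; y = λ·(7 - 1) - 3 ≡ 9. → (1, 9)
3P: (1, 9) + (7, 3). λ = (3 - 9)/(7 - 1) ≡ 5/6 mod 11. 6⁻¹ ≡ 2 (mod 11) since 6·2 = 12 ≡ 1, so λ ≡ 10.
  x = λ² - 1 - 7 = 100 - 8 ≡ 4; y = λ·(1 - 4) - 9 ≡ 5. → (4, 5)
4P: (4, 5) + (7, 3). λ = (3 - 5)/(7 - 4) ≡ 9/3 mod 11. 3⁻¹ ≡ 4 (mod 11), so λ ≡ 3.
  x = λ² - 4 - 7 = 9 - 11 ≡ 9; y = λ·(4 - 9) - 5 ≡ 2. → (9, 2)
5P: (9, 2) + (7, 3). λ = (3 - 2)/(7 - 9) ≡ 1/9 mod 11. 9⁻¹ ≡ 5 (mod 11), so λ ≡ 5.
  x = λ² - 9 - 7 = 25 - 16 ≡ 9; y = λ·(9 - 9) - 2 ≡ 9. → (9, 9)
6P: (9, 9) + (7, 3). λ = (3 - 9)/(7 - 9) ≡ 5/9 mod 11. 9⁻¹ ≡ 5 (mod 11) since 9·5 = 45 ≡ 1, so λ ≡ 3.
  x = λ² - 9 - 7 = 9 - 16 ≡ 4; y = λ·(9 - 4) - 9 ≡ 6. → (4, 6)
7P: (4, 6) + (7, 3). λ = (3 - 6)/(7 - 4) ≡ 8/3 mod 11. 3⁻¹ ≡ 4 (mod 11), so λ ≡ 10.
  x = λ² - 4 - 7 = 100 - 11 ≡ 1; y = λ·(4 - 1) - 6 ≡ 2. → (1, 2)
8P: (1, 2) + (7, 3). λ = (3 - 2)/(7 - 1) ≡ 1/6 mod 11. 6⁻¹ ≡ 2 (mod 11), so λ ≡ 2.
  x = λ² - 1 - 7 = 4 - 8 ≡ 7; y = λ·(1 - 7) - 2 ≡ 8. → (7, 8)
9P: (7, 8) + (7, 3): same x and y₁ ≡ -y₂, so the sum is the point at infinity.
9P = the point at infinity, so the order is 9.

9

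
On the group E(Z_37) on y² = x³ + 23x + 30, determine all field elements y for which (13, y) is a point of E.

11, 26

x³ + 23x + 30 = 2526 ≡ 10 (mod 37).
Square roots of 10 mod 37: 11 and 26 (since 11² = 121 ≡ 10).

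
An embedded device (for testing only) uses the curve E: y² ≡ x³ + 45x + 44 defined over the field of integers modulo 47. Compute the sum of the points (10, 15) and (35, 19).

(30, 10)

(10, 15) + (35, 19). λ = (19 - 15)/(35 - 10) ≡ 4/25 mod 47. 25⁻¹ ≡ 32 (mod 47), so λ ≡ 34.
  x = λ² - 10 - 35 = 1156 - 45 ≡ 30; y = λ·(10 - 30) - 15 ≡ 10. → (30, 10)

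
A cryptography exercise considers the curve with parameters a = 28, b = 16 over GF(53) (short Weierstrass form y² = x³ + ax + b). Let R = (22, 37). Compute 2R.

tangent at (22, 37): λ = (3·22² + 28)/(2·37) ≡ 49/21. 21⁻¹ ≡ 48 (mod 53), so λ ≡ 49·48 ≡ 20.
  x = λ² - 22 - 22 = 400 - 44 ≡ 38; y = λ·(22 - 38) - 37 ≡ 14. → (38, 14)

(38, 14)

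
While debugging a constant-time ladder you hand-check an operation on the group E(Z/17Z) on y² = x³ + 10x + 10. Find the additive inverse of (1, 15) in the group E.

(1, 2)

-(1, 15) = (1, -15 mod 17) = (1, 2).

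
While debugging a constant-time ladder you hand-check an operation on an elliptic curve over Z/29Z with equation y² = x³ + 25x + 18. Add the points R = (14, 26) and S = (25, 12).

(14, 26) + (25, 12). λ = (12 - 26)/(25 - 14) ≡ 15/11 mod 29. 11⁻¹ ≡ 8 (mod 29), so λ ≡ 4.
  x = λ² - 14 - 25 = 16 - 39 ≡ 6; y = λ·(14 - 6) - 26 ≡ 6. → (6, 6)

(6, 6)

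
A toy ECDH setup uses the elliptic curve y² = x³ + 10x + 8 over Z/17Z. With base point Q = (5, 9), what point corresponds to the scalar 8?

Double-and-add on 8 = (1000)₂. Start with Q = (5, 9) for the leading 1-bit.
double: tangent at (5, 9): λ = (3·5² + 10)/(2·9) ≡ 0/1. 1⁻¹ ≡ 1 (mod 17) since 1·1 = 1 ≡ 1, so λ ≡ 0·1 ≡ 0.
  x = λ² - 5 - 5 = 0 - 10 ≡ 7; y = λ·(5 - 7) - 9 ≡ 8. → (7, 8)
double: tangent at (7, 8): λ = (3·7² + 10)/(2·8) ≡ 4/16. 16⁻¹ ≡ 16 (mod 17) since 16·16 = 256 ≡ 1, so λ ≡ 4·16 ≡ 13.
  x = λ² - 7 - 7 = 169 - 14 ≡ 2; y = λ·(7 - 2) - 8 ≡ 6. → (2, 6)
double: tangent at (2, 6): λ = (3·2² + 10)/(2·6) ≡ 5/12. 12⁻¹ ≡ 10 (mod 17), so λ ≡ 5·10 ≡ 16.
  x = λ² - 2 - 2 = 256 - 4 ≡ 14; y = λ·(2 - 14) - 6 ≡ 6. → (14, 6)

(14, 6)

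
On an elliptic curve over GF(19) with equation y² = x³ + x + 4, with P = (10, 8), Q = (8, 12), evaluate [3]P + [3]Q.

(10, 11)

First 3P:
Repeated addition: build up to 3P.
2P: tangent at (10, 8): λ = (3·10² + 1)/(2·8) ≡ 16/16. 16⁻¹ ≡ 6 (mod 19) since 16·6 = 96 ≡ 1, so λ ≡ 16·6 ≡ 1.
  x = λ² - 10 - 10 = 1 - 20 ≡ 0; y = λ·(10 - 0) - 8 ≡ 2. → (0, 2)
3P: (0, 2) + (10, 8). λ = (8 - 2)/(10 - 0) ≡ 6/10 mod 19. 10⁻¹ ≡ 2 (mod 19), so λ ≡ 12.
  x = λ² - 0 - 10 = 144 - 10 ≡ 1; y = λ·(0 - 1) - 2 ≡ 5. → (1, 5)
3P = (1, 5).
Next 3Q:
Repeated addition: build up to 3Q.
2Q: tangent at (8, 12): λ = (3·8² + 1)/(2·12) ≡ 3/5. 5⁻¹ ≡ 4 (mod 19) since 5·4 = 20 ≡ 1, so λ ≡ 3·4 ≡ 12.
  x = λ² - 8 - 8 = 144 - 16 ≡ 14; y = λ·(8 - 14) - 12 ≡ 11. → (14, 11)
3Q: (14, 11) + (8, 12). λ = (12 - 11)/(8 - 14) ≡ 1/13 mod 19. 13⁻¹ ≡ 3 (mod 19), so λ ≡ 3.
  x = λ² - 14 - 8 = 9 - 22 ≡ 6; y = λ·(14 - 6) - 11 ≡ 13. → (6, 13)
3Q = (6, 13).
Finally 3P + 3Q:
(1, 5) + (6, 13). λ = (13 - 5)/(6 - 1) ≡ 8/5 mod 19. 5⁻¹ ≡ 4 (mod 19) since 5·4 = 20 ≡ 1, so λ ≡ 13.
  x = λ² - 1 - 6 = 169 - 7 ≡ 10; y = λ·(1 - 10) - 5 ≡ 11. → (10, 11)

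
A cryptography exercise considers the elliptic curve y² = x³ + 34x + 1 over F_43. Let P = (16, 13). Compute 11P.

Repeated addition: build up to 11P.
2P: tangent at (16, 13): λ = (3·16² + 34)/(2·13) ≡ 28/26. 26⁻¹ ≡ 5 (mod 43), so λ ≡ 28·5 ≡ 11.
  x = λ² - 16 - 16 = 121 - 32 ≡ 3; y = λ·(16 - 3) - 13 ≡ 1. → (3, 1)
3P: (3, 1) + (16, 13). λ = (13 - 1)/(16 - 3) ≡ 12/13 mod 43. 13⁻¹ ≡ 10 (mod 43) since 13·10 = 130 ≡ 1, so λ ≡ 34.
  x = λ² - 3 - 16 = 1156 - 19 ≡ 19; y = λ·(3 - 19) - 1 ≡ 14. → (19, 14)
4P: (19, 14) + (16, 13). λ = (13 - 14)/(16 - 19) ≡ 42/40 mod 43. 40⁻¹ ≡ 14 (mod 43), so λ ≡ 29.
  x = λ² - 19 - 16 = 841 - 35 ≡ 32; y = λ·(19 - 32) - 14 ≡ 39. → (32, 39)
5P: (32, 39) + (16, 13). λ = (13 - 39)/(16 - 32) ≡ 17/27 mod 43. 27⁻¹ ≡ 8 (mod 43), so λ ≡ 7.
  x = λ² - 32 - 16 = 49 - 48 ≡ 1; y = λ·(32 - 1) - 39 ≡ 6. → (1, 6)
6P: (1, 6) + (16, 13). λ = (13 - 6)/(16 - 1) ≡ 7/15 mod 43. 15⁻¹ ≡ 23 (mod 43), so λ ≡ 32.
  x = λ² - 1 - 16 = 1024 - 17 ≡ 18; y = λ·(1 - 18) - 6 ≡ 9. → (18, 9)
7P: (18, 9) + (16, 13). λ = (13 - 9)/(16 - 18) ≡ 4/41 mod 43. 41⁻¹ ≡ 21 (mod 43) since 41·21 = 861 ≡ 1, so λ ≡ 41.
  x = λ² - 18 - 16 = 1681 - 34 ≡ 13; y = λ·(18 - 13) - 9 ≡ 24. → (13, 24)
8P: (13, 24) + (16, 13). λ = (13 - 24)/(16 - 13) ≡ 32/3 mod 43. 3⁻¹ ≡ 29 (mod 43), so λ ≡ 25.
  x = λ² - 13 - 16 = 625 - 29 ≡ 37; y = λ·(13 - 37) - 24 ≡ 21. → (37, 21)
9P: (37, 21) + (16, 13). λ = (13 - 21)/(16 - 37) ≡ 35/22 mod 43. 22⁻¹ ≡ 2 (mod 43), so λ ≡ 27.
  x = λ² - 37 - 16 = 729 - 53 ≡ 31; y = λ·(37 - 31) - 21 ≡ 12. → (31, 12)
10P: (31, 12) + (16, 13). λ = (13 - 12)/(16 - 31) ≡ 1/28 mod 43. 28⁻¹ ≡ 20 (mod 43), so λ ≡ 20.
  x = λ² - 31 - 16 = 400 - 47 ≡ 9; y = λ·(31 - 9) - 12 ≡ 41. → (9, 41)
11P: (9, 41) + (16, 13). λ = (13 - 41)/(16 - 9) ≡ 15/7 mod 43. 7⁻¹ ≡ 37 (mod 43), so λ ≡ 39.
  x = λ² - 9 - 16 = 1521 - 25 ≡ 34; y = λ·(9 - 34) - 41 ≡ 16. → (34, 16)

(34, 16)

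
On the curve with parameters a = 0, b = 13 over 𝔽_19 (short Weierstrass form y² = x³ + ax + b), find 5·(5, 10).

(15, 5)

Write P = (5, 10).
Double-and-add on 5 = (101)₂. Start with P = (5, 10) for the leading 1-bit.
double: tangent at (5, 10): λ = (3·5² + 0)/(2·10) ≡ 18/1. 1⁻¹ ≡ 1 (mod 19) since 1·1 = 1 ≡ 1, so λ ≡ 18·1 ≡ 18.
  x = λ² - 5 - 5 = 324 - 10 ≡ 10; y = λ·(5 - 10) - 10 ≡ 14. → (10, 14)
double: tangent at (10, 14): λ = (3·10² + 0)/(2·14) ≡ 15/9. 9⁻¹ ≡ 17 (mod 19) since 9·17 = 153 ≡ 1, so λ ≡ 15·17 ≡ 8.
  x = λ² - 10 - 10 = 64 - 20 ≡ 6; y = λ·(10 - 6) - 14 ≡ 18. → (6, 18)
add P: (6, 18) + (5, 10). λ = (10 - 18)/(5 - 6) ≡ 11/18 mod 19. 18⁻¹ ≡ 18 (mod 19), so λ ≡ 8.
  x = λ² - 6 - 5 = 64 - 11 ≡ 15; y = λ·(6 - 15) - 18 ≡ 5. → (15, 5)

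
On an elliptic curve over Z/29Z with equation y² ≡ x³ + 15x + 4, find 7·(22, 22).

(25, 5)

Write G = (22, 22).
Repeated addition: build up to 7G.
2G: tangent at (22, 22): λ = (3·22² + 15)/(2·22) ≡ 17/15. 15⁻¹ ≡ 2 (mod 29), so λ ≡ 17·2 ≡ 5.
  x = λ² - 22 - 22 = 25 - 44 ≡ 10; y = λ·(22 - 10) - 22 ≡ 9. → (10, 9)
3G: (10, 9) + (22, 22). λ = (22 - 9)/(22 - 10) ≡ 13/12 mod 29. 12⁻¹ ≡ 17 (mod 29), so λ ≡ 18.
  x = λ² - 10 - 22 = 324 - 32 ≡ 2; y = λ·(10 - 2) - 9 ≡ 19. → (2, 19)
4G: (2, 19) + (22, 22). λ = (22 - 19)/(22 - 2) ≡ 3/20 mod 29. 20⁻¹ ≡ 16 (mod 29), so λ ≡ 19.
  x = λ² - 2 - 22 = 361 - 24 ≡ 18; y = λ·(2 - 18) - 19 ≡ 25. → (18, 25)
5G: (18, 25) + (22, 22). λ = (22 - 25)/(22 - 18) ≡ 26/4 mod 29. 4⁻¹ ≡ 22 (mod 29), so λ ≡ 21.
  x = λ² - 18 - 22 = 441 - 40 ≡ 24; y = λ·(18 - 24) - 25 ≡ 23. → (24, 23)
6G: (24, 23) + (22, 22). λ = (22 - 23)/(22 - 24) ≡ 28/27 mod 29. 27⁻¹ ≡ 14 (mod 29) since 27·14 = 378 ≡ 1, so λ ≡ 15.
  x = λ² - 24 - 22 = 225 - 46 ≡ 5; y = λ·(24 - 5) - 23 ≡ 1. → (5, 1)
7G: (5, 1) + (22, 22). λ = (22 - 1)/(22 - 5) ≡ 21/17 mod 29. 17⁻¹ ≡ 12 (mod 29) since 17·12 = 204 ≡ 1, so λ ≡ 20.
  x = λ² - 5 - 22 = 400 - 27 ≡ 25; y = λ·(5 - 25) - 1 ≡ 5. → (25, 5)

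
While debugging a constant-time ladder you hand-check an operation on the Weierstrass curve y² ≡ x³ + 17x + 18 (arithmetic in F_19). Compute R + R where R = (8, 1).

(3, 18)

tangent at (8, 1): λ = (3·8² + 17)/(2·1) ≡ 0/2. 2⁻¹ ≡ 10 (mod 19) since 2·10 = 20 ≡ 1, so λ ≡ 0·10 ≡ 0.
  x = λ² - 8 - 8 = 0 - 16 ≡ 3; y = λ·(8 - 3) - 1 ≡ 18. → (3, 18)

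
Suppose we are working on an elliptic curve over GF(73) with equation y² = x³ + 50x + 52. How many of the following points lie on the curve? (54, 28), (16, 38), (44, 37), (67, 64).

(54, 28): 28² ≡ 54, rhs ≡ 54 → on.
(16, 38): 38² ≡ 57, rhs ≡ 57 → on.
(44, 37): 37² ≡ 55, rhs ≡ 55 → on.
(67, 64): 64² ≡ 8, rhs ≡ 47 → off.

3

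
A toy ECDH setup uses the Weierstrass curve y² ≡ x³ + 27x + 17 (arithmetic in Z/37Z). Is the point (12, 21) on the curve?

yes

y² = 21² ≡ 34; x³ + 27x + 17 = 2069 ≡ 34 (mod 37). 34 = 34.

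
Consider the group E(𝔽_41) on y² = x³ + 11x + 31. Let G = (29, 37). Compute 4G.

Double-and-add on 4 = (100)₂. Start with G = (29, 37) for the leading 1-bit.
double: tangent at (29, 37): λ = (3·29² + 11)/(2·37) ≡ 33/33. 33⁻¹ ≡ 5 (mod 41), so λ ≡ 33·5 ≡ 1.
  x = λ² - 29 - 29 = 1 - 58 ≡ 25; y = λ·(29 - 25) - 37 ≡ 8. → (25, 8)
double: tangent at (25, 8): λ = (3·25² + 11)/(2·8) ≡ 0/16. 16⁻¹ ≡ 18 (mod 41), so λ ≡ 0·18 ≡ 0.
  x = λ² - 25 - 25 = 0 - 50 ≡ 32; y = λ·(25 - 32) - 8 ≡ 33. → (32, 33)

(32, 33)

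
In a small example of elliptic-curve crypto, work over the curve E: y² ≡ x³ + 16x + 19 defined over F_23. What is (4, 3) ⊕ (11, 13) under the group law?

(4, 3) + (11, 13). λ = (13 - 3)/(11 - 4) ≡ 10/7 mod 23. 7⁻¹ ≡ 10 (mod 23) since 7·10 = 70 ≡ 1, so λ ≡ 8.
  x = λ² - 4 - 11 = 64 - 15 ≡ 3; y = λ·(4 - 3) - 3 ≡ 5. → (3, 5)

(3, 5)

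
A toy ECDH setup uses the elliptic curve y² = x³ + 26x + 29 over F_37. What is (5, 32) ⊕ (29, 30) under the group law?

(5, 32) + (29, 30). λ = (30 - 32)/(29 - 5) ≡ 35/24 mod 37. 24⁻¹ ≡ 17 (mod 37), so λ ≡ 3.
  x = λ² - 5 - 29 = 9 - 34 ≡ 12; y = λ·(5 - 12) - 32 ≡ 21. → (12, 21)

(12, 21)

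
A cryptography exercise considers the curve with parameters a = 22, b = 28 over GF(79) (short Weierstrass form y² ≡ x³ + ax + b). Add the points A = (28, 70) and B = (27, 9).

(28, 70) + (27, 9). λ = (9 - 70)/(27 - 28) ≡ 18/78 mod 79. 78⁻¹ ≡ 78 (mod 79), so λ ≡ 61.
  x = λ² - 28 - 27 = 3721 - 55 ≡ 32; y = λ·(28 - 32) - 70 ≡ 2. → (32, 2)

(32, 2)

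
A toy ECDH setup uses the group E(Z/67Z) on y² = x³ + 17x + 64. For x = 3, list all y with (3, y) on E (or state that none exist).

x³ + 17x + 64 = 142 ≡ 8 (mod 67).
8 is a non-residue mod 67; no y exists.

none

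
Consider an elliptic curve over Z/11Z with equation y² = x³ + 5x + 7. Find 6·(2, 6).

Write G = (2, 6).
Double-and-add on 6 = (110)₂. Start with G = (2, 6) for the leading 1-bit.
double: tangent at (2, 6): λ = (3·2² + 5)/(2·6) ≡ 6/1. 1⁻¹ ≡ 1 (mod 11) since 1·1 = 1 ≡ 1, so λ ≡ 6·1 ≡ 6.
  x = λ² - 2 - 2 = 36 - 4 ≡ 10; y = λ·(2 - 10) - 6 ≡ 1. → (10, 1)
add G: (10, 1) + (2, 6). λ = (6 - 1)/(2 - 10) ≡ 5/3 mod 11. 3⁻¹ ≡ 4 (mod 11), so λ ≡ 9.
  x = λ² - 10 - 2 = 81 - 12 ≡ 3; y = λ·(10 - 3) - 1 ≡ 7. → (3, 7)
double: tangent at (3, 7): λ = (3·3² + 5)/(2·7) ≡ 10/3. 3⁻¹ ≡ 4 (mod 11) since 3·4 = 12 ≡ 1, so λ ≡ 10·4 ≡ 7.
  x = λ² - 3 - 3 = 49 - 6 ≡ 10; y = λ·(3 - 10) - 7 ≡ 10. → (10, 10)

(10, 10)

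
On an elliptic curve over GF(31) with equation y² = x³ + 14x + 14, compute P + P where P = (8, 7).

(24, 10)

tangent at (8, 7): λ = (3·8² + 14)/(2·7) ≡ 20/14. 14⁻¹ ≡ 20 (mod 31), so λ ≡ 20·20 ≡ 28.
  x = λ² - 8 - 8 = 784 - 16 ≡ 24; y = λ·(8 - 24) - 7 ≡ 10. → (24, 10)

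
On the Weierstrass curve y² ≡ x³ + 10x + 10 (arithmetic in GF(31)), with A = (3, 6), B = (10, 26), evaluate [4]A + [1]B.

First 4A:
Double-and-add on 4 = (100)₂. Start with A = (3, 6) for the leading 1-bit.
double: tangent at (3, 6): λ = (3·3² + 10)/(2·6) ≡ 6/12. 12⁻¹ ≡ 13 (mod 31), so λ ≡ 6·13 ≡ 16.
  x = λ² - 3 - 3 = 256 - 6 ≡ 2; y = λ·(3 - 2) - 6 ≡ 10. → (2, 10)
double: tangent at (2, 10): λ = (3·2² + 10)/(2·10) ≡ 22/20. 20⁻¹ ≡ 14 (mod 31), so λ ≡ 22·14 ≡ 29.
  x = λ² - 2 - 2 = 841 - 4 ≡ 0; y = λ·(2 - 0) - 10 ≡ 17. → (0, 17)
4A = (0, 17).
Finally 4A + B:
(0, 17) + (10, 26). λ = (26 - 17)/(10 - 0) ≡ 9/10 mod 31. 10⁻¹ ≡ 28 (mod 31), so λ ≡ 4.
  x = λ² - 0 - 10 = 16 - 10 ≡ 6; y = λ·(0 - 6) - 17 ≡ 21. → (6, 21)

(6, 21)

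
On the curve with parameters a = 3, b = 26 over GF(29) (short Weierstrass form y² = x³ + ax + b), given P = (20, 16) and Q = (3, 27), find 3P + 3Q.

First 3P:
Repeated addition: build up to 3P.
2P: tangent at (20, 16): λ = (3·20² + 3)/(2·16) ≡ 14/3. 3⁻¹ ≡ 10 (mod 29), so λ ≡ 14·10 ≡ 24.
  x = λ² - 20 - 20 = 576 - 40 ≡ 14; y = λ·(20 - 14) - 16 ≡ 12. → (14, 12)
3P: (14, 12) + (20, 16). λ = (16 - 12)/(20 - 14) ≡ 4/6 mod 29. 6⁻¹ ≡ 5 (mod 29), so λ ≡ 20.
  x = λ² - 14 - 20 = 400 - 34 ≡ 18; y = λ·(14 - 18) - 12 ≡ 24. → (18, 24)
3P = (18, 24).
Next 3Q:
Repeated addition: build up to 3Q.
2Q: tangent at (3, 27): λ = (3·3² + 3)/(2·27) ≡ 1/25. 25⁻¹ ≡ 7 (mod 29) since 25·7 = 175 ≡ 1, so λ ≡ 1·7 ≡ 7.
  x = λ² - 3 - 3 = 49 - 6 ≡ 14; y = λ·(3 - 14) - 27 ≡ 12. → (14, 12)
3Q: (14, 12) + (3, 27). λ = (27 - 12)/(3 - 14) ≡ 15/18 mod 29. 18⁻¹ ≡ 21 (mod 29), so λ ≡ 25.
  x = λ² - 14 - 3 = 625 - 17 ≡ 28; y = λ·(14 - 28) - 12 ≡ 15. → (28, 15)
3Q = (28, 15).
Finally 3P + 3Q:
(18, 24) + (28, 15). λ = (15 - 24)/(28 - 18) ≡ 20/10 mod 29. 10⁻¹ ≡ 3 (mod 29) since 10·3 = 30 ≡ 1, so λ ≡ 2.
  x = λ² - 18 - 28 = 4 - 46 ≡ 16; y = λ·(18 - 16) - 24 ≡ 9. → (16, 9)

(16, 9)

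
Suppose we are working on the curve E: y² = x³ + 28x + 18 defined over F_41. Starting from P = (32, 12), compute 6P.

Repeated addition: build up to 6P.
2P: tangent at (32, 12): λ = (3·32² + 28)/(2·12) ≡ 25/24. 24⁻¹ ≡ 12 (mod 41) since 24·12 = 288 ≡ 1, so λ ≡ 25·12 ≡ 13.
  x = λ² - 32 - 32 = 169 - 64 ≡ 23; y = λ·(32 - 23) - 12 ≡ 23. → (23, 23)
3P: (23, 23) + (32, 12). λ = (12 - 23)/(32 - 23) ≡ 30/9 mod 41. 9⁻¹ ≡ 32 (mod 41) since 9·32 = 288 ≡ 1, so λ ≡ 17.
  x = λ² - 23 - 32 = 289 - 55 ≡ 29; y = λ·(23 - 29) - 23 ≡ 39. → (29, 39)
4P: (29, 39) + (32, 12). λ = (12 - 39)/(32 - 29) ≡ 14/3 mod 41. 3⁻¹ ≡ 14 (mod 41), so λ ≡ 32.
  x = λ² - 29 - 32 = 1024 - 61 ≡ 20; y = λ·(29 - 20) - 39 ≡ 3. → (20, 3)
5P: (20, 3) + (32, 12). λ = (12 - 3)/(32 - 20) ≡ 9/12 mod 41. 12⁻¹ ≡ 24 (mod 41), so λ ≡ 11.
  x = λ² - 20 - 32 = 121 - 52 ≡ 28; y = λ·(20 - 28) - 3 ≡ 32. → (28, 32)
6P: (28, 32) + (32, 12). λ = (12 - 32)/(32 - 28) ≡ 21/4 mod 41. 4⁻¹ ≡ 31 (mod 41), so λ ≡ 36.
  x = λ² - 28 - 32 = 1296 - 60 ≡ 6; y = λ·(28 - 6) - 32 ≡ 22. → (6, 22)

(6, 22)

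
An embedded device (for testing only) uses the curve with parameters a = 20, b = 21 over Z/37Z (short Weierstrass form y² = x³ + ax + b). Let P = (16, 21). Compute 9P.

Repeated addition: build up to 9P.
2P: tangent at (16, 21): λ = (3·16² + 20)/(2·21) ≡ 11/5. 5⁻¹ ≡ 15 (mod 37), so λ ≡ 11·15 ≡ 17.
  x = λ² - 16 - 16 = 289 - 32 ≡ 35; y = λ·(16 - 35) - 21 ≡ 26. → (35, 26)
3P: (35, 26) + (16, 21). λ = (21 - 26)/(16 - 35) ≡ 32/18 mod 37. 18⁻¹ ≡ 35 (mod 37), so λ ≡ 10.
  x = λ² - 35 - 16 = 100 - 51 ≡ 12; y = λ·(35 - 12) - 26 ≡ 19. → (12, 19)
4P: (12, 19) + (16, 21). λ = (21 - 19)/(16 - 12) ≡ 2/4 mod 37. 4⁻¹ ≡ 28 (mod 37) since 4·28 = 112 ≡ 1, so λ ≡ 19.
  x = λ² - 12 - 16 = 361 - 28 ≡ 0; y = λ·(12 - 0) - 19 ≡ 24. → (0, 24)
5P: (0, 24) + (16, 21). λ = (21 - 24)/(16 - 0) ≡ 34/16 mod 37. 16⁻¹ ≡ 7 (mod 37), so λ ≡ 16.
  x = λ² - 0 - 16 = 256 - 16 ≡ 18; y = λ·(0 - 18) - 24 ≡ 21. → (18, 21)
6P: (18, 21) + (16, 21). λ = (21 - 21)/(16 - 18) ≡ 0/35 mod 37. 35⁻¹ ≡ 18 (mod 37), so λ ≡ 0.
  x = λ² - 18 - 16 = 0 - 34 ≡ 3; y = λ·(18 - 3) - 21 ≡ 16. → (3, 16)
7P: (3, 16) + (16, 21). λ = (21 - 16)/(16 - 3) ≡ 5/13 mod 37. 13⁻¹ ≡ 20 (mod 37), so λ ≡ 26.
  x = λ² - 3 - 16 = 676 - 19 ≡ 28; y = λ·(3 - 28) - 16 ≡ 0. → (28, 0)
8P: (28, 0) + (16, 21). λ = (21 - 0)/(16 - 28) ≡ 21/25 mod 37. 25⁻¹ ≡ 3 (mod 37), so λ ≡ 26.
  x = λ² - 28 - 16 = 676 - 44 ≡ 3; y = λ·(28 - 3) - 0 ≡ 21. → (3, 21)
9P: (3, 21) + (16, 21). λ = (21 - 21)/(16 - 3) ≡ 0/13 mod 37. 13⁻¹ ≡ 20 (mod 37), so λ ≡ 0.
  x = λ² - 3 - 16 = 0 - 19 ≡ 18; y = λ·(3 - 18) - 21 ≡ 16. → (18, 16)

(18, 16)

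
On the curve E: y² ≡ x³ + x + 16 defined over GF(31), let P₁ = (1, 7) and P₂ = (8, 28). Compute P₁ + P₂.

(0, 27)

(1, 7) + (8, 28). λ = (28 - 7)/(8 - 1) ≡ 21/7 mod 31. 7⁻¹ ≡ 9 (mod 31) since 7·9 = 63 ≡ 1, so λ ≡ 3.
  x = λ² - 1 - 8 = 9 - 9 ≡ 0; y = λ·(1 - 0) - 7 ≡ 27. → (0, 27)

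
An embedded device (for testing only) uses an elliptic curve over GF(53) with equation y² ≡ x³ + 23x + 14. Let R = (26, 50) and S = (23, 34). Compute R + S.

(26, 50) + (23, 34). λ = (34 - 50)/(23 - 26) ≡ 37/50 mod 53. 50⁻¹ ≡ 35 (mod 53), so λ ≡ 23.
  x = λ² - 26 - 23 = 529 - 49 ≡ 3; y = λ·(26 - 3) - 50 ≡ 2. → (3, 2)

(3, 2)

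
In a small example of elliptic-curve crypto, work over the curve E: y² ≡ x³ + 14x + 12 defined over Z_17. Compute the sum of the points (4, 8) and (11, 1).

(3, 8)

(4, 8) + (11, 1). λ = (1 - 8)/(11 - 4) ≡ 10/7 mod 17. 7⁻¹ ≡ 5 (mod 17) since 7·5 = 35 ≡ 1, so λ ≡ 16.
  x = λ² - 4 - 11 = 256 - 15 ≡ 3; y = λ·(4 - 3) - 8 ≡ 8. → (3, 8)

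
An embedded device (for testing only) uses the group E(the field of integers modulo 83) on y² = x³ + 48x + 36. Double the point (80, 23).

(44, 79)

tangent at (80, 23): λ = (3·80² + 48)/(2·23) ≡ 75/46. 46⁻¹ ≡ 74 (mod 83) since 46·74 = 3404 ≡ 1, so λ ≡ 75·74 ≡ 72.
  x = λ² - 80 - 80 = 5184 - 160 ≡ 44; y = λ·(80 - 44) - 23 ≡ 79. → (44, 79)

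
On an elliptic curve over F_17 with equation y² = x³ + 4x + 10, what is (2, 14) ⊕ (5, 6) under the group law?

(2, 14) + (5, 6). λ = (6 - 14)/(5 - 2) ≡ 9/3 mod 17. 3⁻¹ ≡ 6 (mod 17), so λ ≡ 3.
  x = λ² - 2 - 5 = 9 - 7 ≡ 2; y = λ·(2 - 2) - 14 ≡ 3. → (2, 3)

(2, 3)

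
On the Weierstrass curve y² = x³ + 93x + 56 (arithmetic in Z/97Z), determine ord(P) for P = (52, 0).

2

2P: (52, 0) + (52, 0): same x and y₁ ≡ -y₂, so the sum is O.
2P = O, so the order is 2.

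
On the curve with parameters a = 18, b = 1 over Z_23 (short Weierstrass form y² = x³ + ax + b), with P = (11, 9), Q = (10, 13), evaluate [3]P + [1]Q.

(9, 8)

First 3P:
Repeated addition: build up to 3P.
2P: tangent at (11, 9): λ = (3·11² + 18)/(2·9) ≡ 13/18. 18⁻¹ ≡ 9 (mod 23), so λ ≡ 13·9 ≡ 2.
  x = λ² - 11 - 11 = 4 - 22 ≡ 5; y = λ·(11 - 5) - 9 ≡ 3. → (5, 3)
3P: (5, 3) + (11, 9). λ = (9 - 3)/(11 - 5) ≡ 6/6 mod 23. 6⁻¹ ≡ 4 (mod 23), so λ ≡ 1.
  x = λ² - 5 - 11 = 1 - 16 ≡ 8; y = λ·(5 - 8) - 3 ≡ 17. → (8, 17)
3P = (8, 17).
Finally 3P + Q:
(8, 17) + (10, 13). λ = (13 - 17)/(10 - 8) ≡ 19/2 mod 23. 2⁻¹ ≡ 12 (mod 23) since 2·12 = 24 ≡ 1, so λ ≡ 21.
  x = λ² - 8 - 10 = 441 - 18 ≡ 9; y = λ·(8 - 9) - 17 ≡ 8. → (9, 8)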